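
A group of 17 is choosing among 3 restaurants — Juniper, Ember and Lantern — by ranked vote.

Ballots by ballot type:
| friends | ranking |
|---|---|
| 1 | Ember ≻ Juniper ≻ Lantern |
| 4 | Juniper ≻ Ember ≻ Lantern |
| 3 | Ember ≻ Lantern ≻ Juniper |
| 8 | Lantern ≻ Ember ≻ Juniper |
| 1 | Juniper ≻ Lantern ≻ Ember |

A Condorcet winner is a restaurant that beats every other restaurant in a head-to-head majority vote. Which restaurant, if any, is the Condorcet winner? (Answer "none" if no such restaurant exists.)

Lantern

Head-to-head results (17 friends):
Juniper vs Ember: Juniper is ranked higher on 4+1 = 5 ballots, Ember on 12. Ember wins 12–5.
Juniper vs Lantern: Juniper is ranked higher on 1+4+1 = 6 ballots, Lantern on 11. Lantern wins 11–6.
Ember vs Lantern: Ember preferred on 1+4+3 = 8 ballots; Lantern wins 9–8.
Lantern beats each of Juniper, Ember — Lantern is the Condorcet winner.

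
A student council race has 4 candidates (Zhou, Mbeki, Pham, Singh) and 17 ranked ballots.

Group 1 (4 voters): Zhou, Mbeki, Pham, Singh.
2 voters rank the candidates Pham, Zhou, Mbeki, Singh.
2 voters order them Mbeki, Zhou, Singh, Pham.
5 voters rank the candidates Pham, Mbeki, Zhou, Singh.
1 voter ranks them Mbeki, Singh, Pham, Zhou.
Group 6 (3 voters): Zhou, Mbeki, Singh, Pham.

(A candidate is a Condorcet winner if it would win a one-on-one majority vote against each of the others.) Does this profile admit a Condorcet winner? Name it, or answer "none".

Zhou

Check each pair by majority over 17 ballots:
Zhou–Mbeki: Zhou 9–8.
Zhou–Pham: Zhou 9–8.
Zhou vs Singh: Zhou, 16–1.
Mbeki–Pham: Mbeki 10–7.
Mbeki–Singh: Mbeki 17–0.
Pham vs Singh: Pham, 11–6.
Zhou wins every pairwise contest, so Zhou is the Condorcet winner.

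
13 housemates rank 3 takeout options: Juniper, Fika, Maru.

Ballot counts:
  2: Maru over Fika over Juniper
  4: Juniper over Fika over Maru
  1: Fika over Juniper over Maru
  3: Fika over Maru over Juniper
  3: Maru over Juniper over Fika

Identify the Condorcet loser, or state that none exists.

none

Head-to-head results (13 friends):
Juniper vs Fika: Juniper, 7–6.
Juniper vs Maru: Maru wins 8–5.
Fika vs Maru: Fika wins 8–5.
Every restaurant wins at least one matchup (Juniper beats Fika; Fika beats Maru; Maru beats Juniper), so there is no Condorcet loser.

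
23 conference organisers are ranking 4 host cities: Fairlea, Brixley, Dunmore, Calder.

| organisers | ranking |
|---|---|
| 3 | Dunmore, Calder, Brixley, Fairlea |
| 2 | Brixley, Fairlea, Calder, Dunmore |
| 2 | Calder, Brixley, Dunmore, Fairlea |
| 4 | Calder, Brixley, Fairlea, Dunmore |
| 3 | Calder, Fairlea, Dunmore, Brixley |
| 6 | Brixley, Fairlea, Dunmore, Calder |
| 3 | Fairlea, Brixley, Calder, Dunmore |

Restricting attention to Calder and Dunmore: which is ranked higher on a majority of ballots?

Ballots ranking Calder above Dunmore: 2 + 2 + 4 + 3 + 3 = 14.
Ballots ranking Dunmore above Calder: 23 − 14 = 9.
Calder wins the head-to-head 14–9.

Calder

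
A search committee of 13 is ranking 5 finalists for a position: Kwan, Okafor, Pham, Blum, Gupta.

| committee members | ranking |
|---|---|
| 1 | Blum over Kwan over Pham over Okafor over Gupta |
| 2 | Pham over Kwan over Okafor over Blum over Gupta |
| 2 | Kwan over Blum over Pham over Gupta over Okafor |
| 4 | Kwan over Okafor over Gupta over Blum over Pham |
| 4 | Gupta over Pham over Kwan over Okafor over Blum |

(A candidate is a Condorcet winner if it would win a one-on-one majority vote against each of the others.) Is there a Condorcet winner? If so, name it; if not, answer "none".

Check each pair by majority over 13 ballots:
Kwan vs Okafor: Kwan wins 13–0.
Kwan vs Pham: Kwan wins 7–6.
Kwan–Blum: Kwan 12–1.
Kwan vs Gupta: Kwan, 9–4.
Okafor–Pham: Pham 9–4.
Okafor–Blum: Okafor 10–3.
Okafor vs Gupta: Okafor, 7–6.
Pham vs Blum: Blum wins 7–6.
Pham vs Gupta: Gupta wins 8–5.
Blum–Gupta: Gupta 8–5.
Kwan beats each of Okafor, Pham, Blum, Gupta — Kwan is the Condorcet winner.

Kwan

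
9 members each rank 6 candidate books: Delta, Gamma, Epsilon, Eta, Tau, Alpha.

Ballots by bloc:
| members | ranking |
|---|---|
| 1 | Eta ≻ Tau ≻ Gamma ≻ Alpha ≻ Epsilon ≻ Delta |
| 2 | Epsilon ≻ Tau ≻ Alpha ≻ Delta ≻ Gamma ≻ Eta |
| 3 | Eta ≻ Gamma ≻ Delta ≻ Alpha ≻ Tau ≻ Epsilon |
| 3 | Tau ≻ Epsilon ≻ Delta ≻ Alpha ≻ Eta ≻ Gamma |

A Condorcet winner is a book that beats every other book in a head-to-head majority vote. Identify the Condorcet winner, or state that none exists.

Tau

Pairwise majorities:
Delta–Gamma: Delta 5–4.
Delta–Epsilon: Epsilon 6–3.
Delta–Eta: Delta 5–4.
Delta–Tau: Tau 6–3.
Delta–Alpha: Delta 6–3.
Gamma–Epsilon: Epsilon 5–4.
Gamma–Eta: Eta 7–2.
Gamma vs Tau: Tau wins 6–3.
Gamma–Alpha: Alpha 5–4.
Epsilon vs Eta: Epsilon wins 5–4.
Epsilon vs Tau: Tau, 7–2.
Epsilon vs Alpha: Epsilon, 5–4.
Eta vs Tau: Tau, 5–4.
Eta vs Alpha: Alpha wins 5–4.
Tau–Alpha: Tau 6–3.
Tau defeats every rival head-to-head and is the Condorcet winner.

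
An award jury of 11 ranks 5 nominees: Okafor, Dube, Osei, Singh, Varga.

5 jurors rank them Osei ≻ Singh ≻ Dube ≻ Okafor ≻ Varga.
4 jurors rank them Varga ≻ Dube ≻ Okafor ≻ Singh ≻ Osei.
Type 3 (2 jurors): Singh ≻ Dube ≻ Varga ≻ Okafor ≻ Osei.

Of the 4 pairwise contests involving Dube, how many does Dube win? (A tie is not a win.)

Dube against each rival (11 jurors):
Dube vs Okafor: 5+4+2 = 11 for Dube, 0 for Okafor — Dube by 11–0.
Dube–Osei: Dube 6–5.
Dube vs Singh: Dube preferred on 4 ballots; Singh wins 7–4.
Dube vs Varga: Dube, 7–4.
Dube beats Okafor, Osei, Varga; loses to Singh — 3 pairwise wins.

3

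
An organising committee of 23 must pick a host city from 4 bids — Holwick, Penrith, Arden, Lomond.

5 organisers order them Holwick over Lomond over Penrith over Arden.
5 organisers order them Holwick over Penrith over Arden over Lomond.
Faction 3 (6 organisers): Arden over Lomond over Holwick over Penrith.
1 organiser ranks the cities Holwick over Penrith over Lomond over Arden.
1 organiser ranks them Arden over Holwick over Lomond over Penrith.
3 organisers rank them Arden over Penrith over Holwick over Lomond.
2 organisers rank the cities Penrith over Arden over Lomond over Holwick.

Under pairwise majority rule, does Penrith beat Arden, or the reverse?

Penrith

Ballots ranking Penrith above Arden: 5 + 5 + 1 + 2 = 13.
Ballots ranking Arden above Penrith: 23 − 13 = 10.
Penrith wins the head-to-head 13–10.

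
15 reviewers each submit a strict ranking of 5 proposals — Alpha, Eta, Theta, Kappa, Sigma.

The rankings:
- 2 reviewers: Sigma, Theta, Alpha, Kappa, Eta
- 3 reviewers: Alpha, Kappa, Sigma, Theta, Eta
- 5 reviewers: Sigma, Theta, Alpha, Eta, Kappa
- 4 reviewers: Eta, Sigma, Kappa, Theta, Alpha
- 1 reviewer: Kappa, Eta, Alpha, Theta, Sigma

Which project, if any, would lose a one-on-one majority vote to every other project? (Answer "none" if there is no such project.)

Pairwise majorities:
Alpha vs Eta: Alpha, 10–5.
Alpha vs Theta: 3+1 = 4 for Alpha, 11 for Theta — Theta by 11–4.
Alpha vs Kappa: 2+3+5 = 10 for Alpha, 5 for Kappa — Alpha by 10–5.
Alpha vs Sigma: Sigma, 11–4.
Eta vs Theta: Eta is ranked higher on 4+1 = 5 ballots, Theta on 10. Theta wins 10–5.
Eta vs Kappa: 9 to 6, Eta.
Eta vs Sigma: Sigma wins 10–5.
Theta vs Kappa: Kappa, 8–7.
Theta vs Sigma: Theta preferred on 1 ballot; Sigma wins 14–1.
Kappa vs Sigma: Sigma wins 11–4.
Each project has at least one pairwise win (Alpha beats Eta; Eta beats Kappa; Theta beats Alpha; Kappa beats Theta; Sigma beats Alpha) — no Condorcet loser.

none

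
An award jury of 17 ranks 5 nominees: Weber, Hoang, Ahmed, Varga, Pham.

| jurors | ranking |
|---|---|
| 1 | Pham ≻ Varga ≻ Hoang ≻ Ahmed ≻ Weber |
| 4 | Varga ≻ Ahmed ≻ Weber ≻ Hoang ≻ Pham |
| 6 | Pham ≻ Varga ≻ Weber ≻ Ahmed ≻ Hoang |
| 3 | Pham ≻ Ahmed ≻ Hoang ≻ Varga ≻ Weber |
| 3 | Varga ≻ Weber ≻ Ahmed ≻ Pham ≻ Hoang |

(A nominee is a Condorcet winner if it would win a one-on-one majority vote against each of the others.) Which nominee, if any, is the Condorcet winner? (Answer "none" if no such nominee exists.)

Pham

Pairwise majorities:
Weber vs Hoang: Weber, 13–4.
Weber vs Ahmed: Weber wins 9–8.
Weber vs Varga: Varga, 17–0.
Weber–Pham: Pham 10–7.
Hoang vs Ahmed: Ahmed wins 16–1.
Hoang–Varga: Varga 14–3.
Hoang vs Pham: Pham wins 13–4.
Ahmed–Varga: Varga 14–3.
Ahmed vs Pham: Pham wins 10–7.
Varga–Pham: Pham 10–7.
Pham defeats every rival head-to-head and is the Condorcet winner.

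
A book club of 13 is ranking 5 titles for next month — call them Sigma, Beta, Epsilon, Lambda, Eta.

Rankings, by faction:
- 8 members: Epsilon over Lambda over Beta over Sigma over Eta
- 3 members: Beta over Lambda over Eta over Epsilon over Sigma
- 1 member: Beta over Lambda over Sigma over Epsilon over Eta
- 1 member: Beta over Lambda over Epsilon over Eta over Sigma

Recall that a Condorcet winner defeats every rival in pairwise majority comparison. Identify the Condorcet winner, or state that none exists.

Pairwise majorities:
Sigma vs Beta: Sigma is ranked higher on 0 ballots, Beta on 13. Beta wins 13–0.
Sigma vs Epsilon: 1 to 12, Epsilon.
Sigma vs Lambda: Sigma is ranked higher on 0 ballots, Lambda on 13. Lambda wins 13–0.
Sigma vs Eta: 9 to 4, Sigma.
Beta vs Epsilon: Beta preferred on 3+1+1 = 5 ballots; Epsilon wins 8–5.
Beta vs Lambda: Beta preferred on 3+1+1 = 5 ballots; Lambda wins 8–5.
Beta vs Eta: Beta is ranked higher on 8+3+1+1 = 13 ballots, Eta on 0. Beta wins 13–0.
Epsilon vs Lambda: 8 to 5, Epsilon.
Epsilon vs Eta: 10 to 3, Epsilon.
Lambda vs Eta: 13 to 0, Lambda.
Epsilon defeats every rival head-to-head and is the Condorcet winner.

Epsilon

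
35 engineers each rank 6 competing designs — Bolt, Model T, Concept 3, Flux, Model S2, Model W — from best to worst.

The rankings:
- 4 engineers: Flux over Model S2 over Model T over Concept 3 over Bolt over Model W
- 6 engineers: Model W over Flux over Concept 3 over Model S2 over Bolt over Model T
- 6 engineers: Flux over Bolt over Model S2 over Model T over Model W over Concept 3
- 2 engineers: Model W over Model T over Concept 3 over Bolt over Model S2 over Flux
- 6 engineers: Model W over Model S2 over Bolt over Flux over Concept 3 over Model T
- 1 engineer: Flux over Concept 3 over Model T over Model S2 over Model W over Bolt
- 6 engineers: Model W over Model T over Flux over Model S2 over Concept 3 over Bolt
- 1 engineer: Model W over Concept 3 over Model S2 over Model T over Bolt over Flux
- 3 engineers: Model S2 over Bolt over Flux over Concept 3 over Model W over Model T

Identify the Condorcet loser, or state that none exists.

Head-to-head results (35 engineers):
Bolt–Model T: Bolt 21–14.
Bolt vs Concept 3: 6+6+3 = 15 for Bolt, 20 for Concept 3 — Concept 3 by 20–15.
Bolt vs Flux: 2+6+1+3 = 12 for Bolt, 23 for Flux — Flux by 23–12.
Bolt vs Model S2: Model S2, 27–8.
Bolt vs Model W: Bolt preferred on 4+6+3 = 13 ballots; Model W wins 22–13.
Model T vs Concept 3: 4+6+2+6 = 18 for Model T, 17 for Concept 3 — Model T by 18–17.
Model T vs Flux: 9 to 26, Flux.
Model T vs Model S2: Model S2, 26–9.
Model T vs Model W: 11 to 24, Model W.
Concept 3 vs Flux: 2+1 = 3 for Concept 3, 32 for Flux — Flux by 32–3.
Concept 3–Model S2: Model S2 25–10.
Concept 3 vs Model W: 8 to 27, Model W.
Flux–Model S2: Flux 23–12.
Flux vs Model W: Model W, 21–14.
Model S2 vs Model W: 14 to 21, Model W.
No design is winless: Bolt beats Model T; Model T beats Concept 3; Concept 3 beats Bolt; Flux beats Bolt; Model S2 beats Bolt; Model W beats Bolt. There is no Condorcet loser.

none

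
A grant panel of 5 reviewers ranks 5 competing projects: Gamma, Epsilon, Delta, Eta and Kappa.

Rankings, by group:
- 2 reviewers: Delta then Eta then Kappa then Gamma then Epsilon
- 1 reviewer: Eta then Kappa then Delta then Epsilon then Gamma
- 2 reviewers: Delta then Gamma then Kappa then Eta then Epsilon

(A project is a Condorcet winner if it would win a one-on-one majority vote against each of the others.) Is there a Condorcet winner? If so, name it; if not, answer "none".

Pairwise majorities:
Gamma vs Epsilon: Gamma, 4–1.
Gamma vs Delta: Delta, 5–0.
Gamma vs Eta: Gamma is ranked higher on 2 ballots, Eta on 3. Eta wins 3–2.
Gamma vs Kappa: 2 for Gamma, 3 for Kappa — Kappa by 3–2.
Epsilon vs Delta: Delta, 5–0.
Epsilon vs Eta: 0 to 5, Eta.
Epsilon vs Kappa: Epsilon is ranked higher on 0 ballots, Kappa on 5. Kappa wins 5–0.
Delta vs Eta: Delta wins 4–1.
Delta vs Kappa: Delta, 4–1.
Eta–Kappa: Eta 3–2.
Only Delta has no losses; Delta is the Condorcet winner.

Delta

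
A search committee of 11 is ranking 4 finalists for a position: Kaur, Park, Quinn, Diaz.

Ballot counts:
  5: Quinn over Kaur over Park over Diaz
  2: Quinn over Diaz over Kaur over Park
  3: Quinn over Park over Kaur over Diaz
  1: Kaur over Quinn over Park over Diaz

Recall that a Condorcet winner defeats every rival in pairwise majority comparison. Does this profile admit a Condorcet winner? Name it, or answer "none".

Quinn

Check each pair by majority over 11 ballots:
Kaur–Park: Kaur 8–3.
Kaur vs Quinn: Kaur is ranked higher on 1 ballot, Quinn on 10. Quinn wins 10–1.
Kaur vs Diaz: Kaur wins 9–2.
Park vs Quinn: Quinn, 11–0.
Park vs Diaz: Park is ranked higher on 5+3+1 = 9 ballots, Diaz on 2. Park wins 9–2.
Quinn vs Diaz: Quinn wins 11–0.
Quinn beats each of Kaur, Park, Diaz — Quinn is the Condorcet winner.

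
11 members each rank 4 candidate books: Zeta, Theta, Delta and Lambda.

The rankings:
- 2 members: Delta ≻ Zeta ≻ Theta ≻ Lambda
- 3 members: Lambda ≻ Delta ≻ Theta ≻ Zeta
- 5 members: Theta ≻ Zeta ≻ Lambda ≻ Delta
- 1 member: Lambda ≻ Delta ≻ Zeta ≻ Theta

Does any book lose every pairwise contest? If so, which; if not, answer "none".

Pairwise majorities:
Zeta vs Theta: Theta wins 8–3.
Zeta vs Delta: Delta wins 6–5.
Zeta vs Lambda: 7 to 4, Zeta.
Theta vs Delta: Delta wins 6–5.
Theta vs Lambda: Theta, 7–4.
Delta vs Lambda: 2 to 9, Lambda.
Every book wins at least one matchup (Zeta beats Lambda; Theta beats Zeta; Delta beats Zeta; Lambda beats Delta), so there is no Condorcet loser.

none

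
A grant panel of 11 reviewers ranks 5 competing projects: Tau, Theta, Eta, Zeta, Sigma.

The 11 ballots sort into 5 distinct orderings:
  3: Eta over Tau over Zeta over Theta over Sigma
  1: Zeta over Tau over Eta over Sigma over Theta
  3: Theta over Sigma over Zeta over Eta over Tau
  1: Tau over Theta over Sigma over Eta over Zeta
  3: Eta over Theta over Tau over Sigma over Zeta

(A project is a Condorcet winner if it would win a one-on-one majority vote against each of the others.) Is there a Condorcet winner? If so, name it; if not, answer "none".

Eta

Head-to-head results (11 reviewers):
Tau vs Theta: 5 to 6, Theta.
Tau–Eta: Eta 9–2.
Tau vs Zeta: Tau wins 7–4.
Tau vs Sigma: Tau, 8–3.
Theta vs Eta: 3+1 = 4 for Theta, 7 for Eta — Eta by 7–4.
Theta–Zeta: Theta 7–4.
Theta vs Sigma: Theta, 10–1.
Eta vs Zeta: Eta, 7–4.
Eta–Sigma: Eta 7–4.
Zeta vs Sigma: 4 to 7, Sigma.
Eta wins every pairwise contest, so Eta is the Condorcet winner.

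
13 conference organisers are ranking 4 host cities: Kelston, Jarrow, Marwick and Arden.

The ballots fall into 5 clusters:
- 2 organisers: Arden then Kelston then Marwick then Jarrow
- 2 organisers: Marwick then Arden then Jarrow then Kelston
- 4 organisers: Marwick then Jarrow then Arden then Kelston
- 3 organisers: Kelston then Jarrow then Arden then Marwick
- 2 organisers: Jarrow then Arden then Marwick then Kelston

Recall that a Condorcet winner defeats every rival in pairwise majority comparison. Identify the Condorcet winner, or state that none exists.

none

Pairwise majorities:
Kelston vs Jarrow: 2+3 = 5 for Kelston, 8 for Jarrow — Jarrow by 8–5.
Kelston vs Marwick: 2+3 = 5 for Kelston, 8 for Marwick — Marwick by 8–5.
Kelston vs Arden: Kelston is ranked higher on 3 ballots, Arden on 10. Arden wins 10–3.
Jarrow vs Marwick: Jarrow is ranked higher on 3+2 = 5 ballots, Marwick on 8. Marwick wins 8–5.
Jarrow vs Arden: Jarrow preferred on 4+3+2 = 9 ballots; Jarrow wins 9–4.
Marwick vs Arden: 6 to 7, Arden.
Every city loses at least once (Kelston loses to Jarrow; Jarrow loses to Marwick; Marwick loses to Arden; Arden loses to Jarrow). The majority relation contains the cycle Jarrow → Arden → Marwick → Jarrow, so there is no Condorcet winner.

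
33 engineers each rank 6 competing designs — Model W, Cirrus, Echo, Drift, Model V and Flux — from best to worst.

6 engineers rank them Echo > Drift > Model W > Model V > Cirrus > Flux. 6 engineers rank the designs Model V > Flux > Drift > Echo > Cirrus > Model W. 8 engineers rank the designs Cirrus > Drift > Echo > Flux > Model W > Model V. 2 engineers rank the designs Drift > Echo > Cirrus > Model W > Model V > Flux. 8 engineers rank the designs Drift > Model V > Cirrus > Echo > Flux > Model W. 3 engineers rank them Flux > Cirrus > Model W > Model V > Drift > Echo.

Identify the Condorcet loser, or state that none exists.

Pairwise majorities:
Model W vs Cirrus: Model W is ranked higher on 6 ballots, Cirrus on 27. Cirrus wins 27–6.
Model W vs Echo: Echo, 30–3.
Model W vs Drift: Drift wins 30–3.
Model W vs Model V: Model W wins 19–14.
Model W vs Flux: Model W preferred on 6+2 = 8 ballots; Flux wins 25–8.
Cirrus vs Echo: Cirrus is ranked higher on 8+8+3 = 19 ballots, Echo on 14. Cirrus wins 19–14.
Cirrus vs Drift: Drift wins 22–11.
Cirrus vs Model V: Cirrus is ranked higher on 8+2+3 = 13 ballots, Model V on 20. Model V wins 20–13.
Cirrus vs Flux: Cirrus wins 24–9.
Echo vs Drift: Echo preferred on 6 ballots; Drift wins 27–6.
Echo vs Model V: 16 to 17, Model V.
Echo vs Flux: 24 to 9, Echo.
Drift vs Model V: Drift wins 24–9.
Drift vs Flux: 24 to 9, Drift.
Model V vs Flux: Model V wins 22–11.
No design is winless: Model W beats Model V; Cirrus beats Model W; Echo beats Model W; Drift beats Model W; Model V beats Cirrus; Flux beats Model W. There is no Condorcet loser.

none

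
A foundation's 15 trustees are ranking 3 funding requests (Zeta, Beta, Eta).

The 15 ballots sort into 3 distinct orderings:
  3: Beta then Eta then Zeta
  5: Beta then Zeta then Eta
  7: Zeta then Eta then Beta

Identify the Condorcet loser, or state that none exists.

Pairwise majorities:
Zeta vs Beta: Beta, 8–7.
Zeta vs Eta: Zeta is ranked higher on 5+7 = 12 ballots, Eta on 3. Zeta wins 12–3.
Beta vs Eta: Beta, 8–7.
Eta loses to every other project — it is the Condorcet loser.

Eta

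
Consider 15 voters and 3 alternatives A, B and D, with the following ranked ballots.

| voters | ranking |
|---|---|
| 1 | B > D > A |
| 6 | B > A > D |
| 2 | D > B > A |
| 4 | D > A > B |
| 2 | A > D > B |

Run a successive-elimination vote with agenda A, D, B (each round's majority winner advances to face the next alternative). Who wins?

Round 1: A vs D — 8–7, A advances.
Round 2: A vs B — 6–9, B advances.
B survives the agenda.

B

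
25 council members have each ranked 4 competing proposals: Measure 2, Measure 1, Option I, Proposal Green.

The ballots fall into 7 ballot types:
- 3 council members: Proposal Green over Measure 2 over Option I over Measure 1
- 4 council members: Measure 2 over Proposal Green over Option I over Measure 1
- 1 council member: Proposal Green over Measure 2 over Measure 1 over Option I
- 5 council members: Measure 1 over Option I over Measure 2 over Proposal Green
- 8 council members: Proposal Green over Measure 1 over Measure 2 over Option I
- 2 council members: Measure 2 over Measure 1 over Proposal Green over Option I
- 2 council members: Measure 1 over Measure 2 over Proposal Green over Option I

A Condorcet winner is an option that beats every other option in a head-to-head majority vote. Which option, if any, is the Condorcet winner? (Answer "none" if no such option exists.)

Head-to-head results (25 council members):
Measure 2–Measure 1: Measure 1 15–10.
Measure 2–Option I: Measure 2 20–5.
Measure 2 vs Proposal Green: Measure 2, 13–12.
Measure 1 vs Option I: Measure 1 wins 18–7.
Measure 1 vs Proposal Green: Proposal Green, 16–9.
Option I–Proposal Green: Proposal Green 20–5.
Every option loses at least once (Measure 2 loses to Measure 1; Measure 1 loses to Proposal Green; Option I loses to Measure 2; Proposal Green loses to Measure 2). The majority relation contains the cycle Measure 2 → Proposal Green → Measure 1 → Measure 2, so there is no Condorcet winner.

none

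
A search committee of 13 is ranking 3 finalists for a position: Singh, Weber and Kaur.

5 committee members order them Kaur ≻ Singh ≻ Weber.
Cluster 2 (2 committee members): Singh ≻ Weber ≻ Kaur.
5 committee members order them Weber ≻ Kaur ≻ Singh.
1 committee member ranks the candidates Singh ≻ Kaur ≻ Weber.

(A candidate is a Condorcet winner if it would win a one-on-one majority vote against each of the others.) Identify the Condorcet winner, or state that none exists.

Head-to-head results (13 committee members):
Singh–Weber: Singh 8–5.
Singh vs Kaur: Kaur, 10–3.
Weber–Kaur: Weber 7–6.
Every candidate loses at least once (Singh loses to Kaur; Weber loses to Singh; Kaur loses to Weber). The majority relation contains the cycle Singh → Weber → Kaur → Singh, so there is no Condorcet winner.

none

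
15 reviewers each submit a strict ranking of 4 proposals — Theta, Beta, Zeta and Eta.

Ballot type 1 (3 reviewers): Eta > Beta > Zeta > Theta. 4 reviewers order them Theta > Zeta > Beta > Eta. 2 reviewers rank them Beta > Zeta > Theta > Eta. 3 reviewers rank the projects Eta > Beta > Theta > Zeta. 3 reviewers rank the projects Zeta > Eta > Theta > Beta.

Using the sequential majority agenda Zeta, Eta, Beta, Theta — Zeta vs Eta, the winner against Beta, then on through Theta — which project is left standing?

Beta

Round 1: Zeta vs Eta — 9–6, Zeta advances.
Round 2: Zeta vs Beta — 7–8, Beta advances.
Round 3: Beta vs Theta — 8–7, Beta advances.
Beta survives the agenda.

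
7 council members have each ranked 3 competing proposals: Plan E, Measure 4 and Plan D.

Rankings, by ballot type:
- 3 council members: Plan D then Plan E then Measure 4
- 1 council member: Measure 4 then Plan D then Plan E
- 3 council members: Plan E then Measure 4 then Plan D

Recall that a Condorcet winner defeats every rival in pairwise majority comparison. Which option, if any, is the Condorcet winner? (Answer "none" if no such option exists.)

none

Head-to-head results (7 council members):
Plan E vs Measure 4: Plan E preferred on 3+3 = 6 ballots; Plan E wins 6–1.
Plan E vs Plan D: 3 to 4, Plan D.
Measure 4 vs Plan D: 4 to 3, Measure 4.
Every option loses at least once (Plan E loses to Plan D; Measure 4 loses to Plan E; Plan D loses to Measure 4). The majority relation contains the cycle Plan E → Measure 4 → Plan D → Plan E, so there is no Condorcet winner.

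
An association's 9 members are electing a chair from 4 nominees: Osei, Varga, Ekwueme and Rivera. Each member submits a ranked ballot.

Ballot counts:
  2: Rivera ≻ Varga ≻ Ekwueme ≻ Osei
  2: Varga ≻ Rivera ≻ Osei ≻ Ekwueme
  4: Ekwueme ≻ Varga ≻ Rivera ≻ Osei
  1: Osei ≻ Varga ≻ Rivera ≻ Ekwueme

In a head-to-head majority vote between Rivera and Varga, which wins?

Ballots ranking Rivera above Varga: 2.
Ballots ranking Varga above Rivera: 9 − 2 = 7.
Varga wins the head-to-head 7–2.

Varga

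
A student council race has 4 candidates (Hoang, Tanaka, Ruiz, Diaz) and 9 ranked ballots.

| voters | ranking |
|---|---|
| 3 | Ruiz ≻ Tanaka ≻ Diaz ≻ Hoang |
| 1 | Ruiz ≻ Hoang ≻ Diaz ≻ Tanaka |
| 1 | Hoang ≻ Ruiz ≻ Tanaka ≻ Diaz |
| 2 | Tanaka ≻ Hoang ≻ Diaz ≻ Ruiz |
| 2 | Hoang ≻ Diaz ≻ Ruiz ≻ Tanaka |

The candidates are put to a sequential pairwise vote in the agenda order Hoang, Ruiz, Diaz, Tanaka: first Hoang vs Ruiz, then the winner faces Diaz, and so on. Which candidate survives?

Round 1: Hoang vs Ruiz — 5–4, Hoang advances.
Round 2: Hoang vs Diaz — 6–3, Hoang advances.
Round 3: Hoang vs Tanaka — 4–5, Tanaka advances.
Tanaka survives the agenda.

Tanaka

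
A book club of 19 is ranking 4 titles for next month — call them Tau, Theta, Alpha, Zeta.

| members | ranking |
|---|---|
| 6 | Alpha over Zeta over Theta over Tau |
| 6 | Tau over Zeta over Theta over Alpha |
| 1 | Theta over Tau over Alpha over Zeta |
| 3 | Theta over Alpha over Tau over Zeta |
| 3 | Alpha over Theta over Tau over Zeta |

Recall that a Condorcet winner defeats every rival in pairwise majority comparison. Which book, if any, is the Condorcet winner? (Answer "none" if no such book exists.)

Check each pair by majority over 19 ballots:
Tau vs Theta: Tau is ranked higher on 6 ballots, Theta on 13. Theta wins 13–6.
Tau vs Alpha: Alpha wins 12–7.
Tau vs Zeta: 13 to 6, Tau.
Theta vs Alpha: Theta preferred on 6+1+3 = 10 ballots; Theta wins 10–9.
Theta vs Zeta: Theta is ranked higher on 1+3+3 = 7 ballots, Zeta on 12. Zeta wins 12–7.
Alpha vs Zeta: Alpha preferred on 6+1+3+3 = 13 ballots; Alpha wins 13–6.
Every book loses at least once (Tau loses to Theta; Theta loses to Zeta; Alpha loses to Theta; Zeta loses to Tau). The majority relation contains the cycle Tau → Zeta → Theta → Tau, so there is no Condorcet winner.

none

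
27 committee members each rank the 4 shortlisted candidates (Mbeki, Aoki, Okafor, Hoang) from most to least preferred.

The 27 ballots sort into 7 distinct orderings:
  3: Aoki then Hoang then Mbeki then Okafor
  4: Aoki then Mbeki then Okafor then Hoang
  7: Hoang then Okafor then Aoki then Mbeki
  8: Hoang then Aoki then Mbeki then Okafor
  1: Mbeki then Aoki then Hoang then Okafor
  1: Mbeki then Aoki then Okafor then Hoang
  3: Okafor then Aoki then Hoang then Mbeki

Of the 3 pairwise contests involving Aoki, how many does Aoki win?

Aoki against each rival (27 committee members):
Aoki vs Mbeki: Aoki, 25–2.
Aoki vs Okafor: Aoki wins 17–10.
Aoki vs Hoang: 3+4+1+1+3 = 12 for Aoki, 15 for Hoang — Hoang by 15–12.
Aoki beats Mbeki, Okafor; loses to Hoang — 2 pairwise wins.

2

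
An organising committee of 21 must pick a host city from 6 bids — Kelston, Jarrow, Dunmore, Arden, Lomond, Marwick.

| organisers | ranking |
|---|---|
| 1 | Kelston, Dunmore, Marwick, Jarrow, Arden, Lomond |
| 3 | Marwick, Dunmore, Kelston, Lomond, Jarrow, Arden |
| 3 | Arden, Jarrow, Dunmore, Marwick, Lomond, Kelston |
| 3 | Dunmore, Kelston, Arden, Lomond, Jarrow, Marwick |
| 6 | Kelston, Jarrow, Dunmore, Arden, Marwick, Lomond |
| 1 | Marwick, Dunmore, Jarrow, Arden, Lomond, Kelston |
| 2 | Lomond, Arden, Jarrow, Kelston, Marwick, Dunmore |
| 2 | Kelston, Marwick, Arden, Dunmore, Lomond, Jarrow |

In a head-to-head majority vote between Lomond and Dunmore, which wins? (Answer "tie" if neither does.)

Ballots ranking Lomond above Dunmore: 2.
Ballots ranking Dunmore above Lomond: 21 − 2 = 19.
Dunmore wins the head-to-head 19–2.

Dunmore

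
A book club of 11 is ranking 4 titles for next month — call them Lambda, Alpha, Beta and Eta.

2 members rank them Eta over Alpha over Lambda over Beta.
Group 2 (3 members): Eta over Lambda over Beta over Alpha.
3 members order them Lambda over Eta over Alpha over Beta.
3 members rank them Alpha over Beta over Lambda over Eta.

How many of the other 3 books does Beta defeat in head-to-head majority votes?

0

Beta against each rival (11 members):
Beta vs Lambda: 3 to 8, Lambda.
Beta vs Alpha: Alpha, 8–3.
Beta–Eta: Eta 8–3.
Beta beats no one; loses to Lambda, Alpha, Eta — 0 pairwise wins.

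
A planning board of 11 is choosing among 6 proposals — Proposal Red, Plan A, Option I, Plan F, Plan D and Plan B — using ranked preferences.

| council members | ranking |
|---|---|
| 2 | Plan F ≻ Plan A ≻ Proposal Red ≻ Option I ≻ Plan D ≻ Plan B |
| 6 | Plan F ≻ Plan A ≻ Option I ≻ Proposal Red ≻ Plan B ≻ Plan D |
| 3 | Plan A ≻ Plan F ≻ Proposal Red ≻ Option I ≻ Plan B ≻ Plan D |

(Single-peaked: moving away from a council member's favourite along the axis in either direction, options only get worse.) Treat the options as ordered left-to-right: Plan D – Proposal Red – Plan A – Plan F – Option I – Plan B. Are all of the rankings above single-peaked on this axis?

Axis positions: Plan D=1, Proposal Red=2, Plan A=3, Plan F=4, Option I=5, Plan B=6.
Faction 1 (peak Plan F at position 4): ranking walks positions 4-3-2-5-1-6, expanding outward from the peak — single-peaked.
Faction 2 (peak Plan F at position 4): ranking walks positions 4-3-5-2-6-1, expanding outward from the peak — single-peaked.
Faction 3 (peak Plan A at position 3): ranking walks positions 3-4-2-5-6-1, expanding outward from the peak — single-peaked.
Every ranking is single-peaked on this axis.

yes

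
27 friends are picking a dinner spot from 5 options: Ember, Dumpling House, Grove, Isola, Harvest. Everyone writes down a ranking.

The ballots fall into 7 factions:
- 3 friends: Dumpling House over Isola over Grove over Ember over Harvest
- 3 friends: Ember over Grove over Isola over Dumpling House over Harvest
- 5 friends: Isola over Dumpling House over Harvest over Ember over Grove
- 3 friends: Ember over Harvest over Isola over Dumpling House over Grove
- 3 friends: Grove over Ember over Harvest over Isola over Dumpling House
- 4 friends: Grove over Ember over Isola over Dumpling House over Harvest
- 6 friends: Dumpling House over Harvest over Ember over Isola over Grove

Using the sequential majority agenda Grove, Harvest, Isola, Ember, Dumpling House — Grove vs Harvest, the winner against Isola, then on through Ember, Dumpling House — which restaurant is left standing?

Round 1: Grove vs Harvest — 13–14, Harvest advances.
Round 2: Harvest vs Isola — 12–15, Isola advances.
Round 3: Isola vs Ember — 8–19, Ember advances.
Round 4: Ember vs Dumpling House — 13–14, Dumpling House advances.
Dumpling House survives the agenda.

Dumpling House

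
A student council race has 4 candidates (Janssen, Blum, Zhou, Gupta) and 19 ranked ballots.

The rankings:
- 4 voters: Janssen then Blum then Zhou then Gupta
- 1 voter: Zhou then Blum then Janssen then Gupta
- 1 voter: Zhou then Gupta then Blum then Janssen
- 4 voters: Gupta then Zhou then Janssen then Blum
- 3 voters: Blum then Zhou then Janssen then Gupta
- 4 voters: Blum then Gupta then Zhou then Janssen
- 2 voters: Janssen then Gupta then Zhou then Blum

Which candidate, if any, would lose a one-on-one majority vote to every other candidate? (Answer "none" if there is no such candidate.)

none

Head-to-head results (19 voters):
Janssen–Blum: Janssen 10–9.
Janssen vs Zhou: Zhou, 13–6.
Janssen vs Gupta: 4+1+3+2 = 10 for Janssen, 9 for Gupta — Janssen by 10–9.
Blum vs Zhou: Blum preferred on 4+3+4 = 11 ballots; Blum wins 11–8.
Blum vs Gupta: Blum wins 12–7.
Zhou vs Gupta: Zhou is ranked higher on 4+1+1+3 = 9 ballots, Gupta on 10. Gupta wins 10–9.
Every candidate wins at least one matchup (Janssen beats Blum; Blum beats Zhou; Zhou beats Janssen; Gupta beats Zhou), so there is no Condorcet loser.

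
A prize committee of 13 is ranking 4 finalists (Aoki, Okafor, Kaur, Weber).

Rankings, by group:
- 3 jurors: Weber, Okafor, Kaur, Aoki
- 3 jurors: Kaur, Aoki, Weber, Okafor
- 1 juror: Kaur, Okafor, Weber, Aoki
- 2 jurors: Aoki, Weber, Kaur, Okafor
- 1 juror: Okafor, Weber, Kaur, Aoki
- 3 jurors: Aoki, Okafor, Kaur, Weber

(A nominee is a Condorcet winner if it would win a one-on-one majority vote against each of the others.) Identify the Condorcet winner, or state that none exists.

Head-to-head results (13 jurors):
Aoki vs Okafor: Aoki wins 8–5.
Aoki vs Kaur: Kaur wins 8–5.
Aoki vs Weber: Aoki, 8–5.
Okafor vs Kaur: Okafor, 7–6.
Okafor vs Weber: Weber, 8–5.
Kaur vs Weber: Kaur, 7–6.
Each nominee drops at least one matchup (Aoki loses to Kaur; Okafor loses to Aoki; Kaur loses to Okafor; Weber loses to Aoki); the cycle Aoki > Okafor > Kaur > Aoki rules out a Condorcet winner.

none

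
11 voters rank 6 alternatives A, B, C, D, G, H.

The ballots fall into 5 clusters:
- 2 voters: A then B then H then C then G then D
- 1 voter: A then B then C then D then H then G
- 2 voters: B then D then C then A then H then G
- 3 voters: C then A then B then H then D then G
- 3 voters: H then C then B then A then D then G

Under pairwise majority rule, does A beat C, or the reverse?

Ballots ranking A above C: 2 + 1 = 3.
Ballots ranking C above A: 11 − 3 = 8.
C wins the head-to-head 8–3.

C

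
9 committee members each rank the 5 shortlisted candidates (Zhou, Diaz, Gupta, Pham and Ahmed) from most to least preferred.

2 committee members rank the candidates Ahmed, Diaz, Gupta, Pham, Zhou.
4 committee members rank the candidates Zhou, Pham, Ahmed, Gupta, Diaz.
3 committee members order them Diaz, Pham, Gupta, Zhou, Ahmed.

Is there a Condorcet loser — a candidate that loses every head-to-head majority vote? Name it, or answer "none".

Pairwise majorities:
Zhou vs Diaz: 4 for Zhou, 5 for Diaz — Diaz by 5–4.
Zhou vs Gupta: 4 to 5, Gupta.
Zhou vs Pham: 4 for Zhou, 5 for Pham — Pham by 5–4.
Zhou vs Ahmed: 4+3 = 7 for Zhou, 2 for Ahmed — Zhou by 7–2.
Diaz vs Gupta: Diaz preferred on 2+3 = 5 ballots; Diaz wins 5–4.
Diaz vs Pham: Diaz is ranked higher on 2+3 = 5 ballots, Pham on 4. Diaz wins 5–4.
Diaz vs Ahmed: Diaz is ranked higher on 3 ballots, Ahmed on 6. Ahmed wins 6–3.
Gupta vs Pham: 2 to 7, Pham.
Gupta–Ahmed: Ahmed 6–3.
Pham vs Ahmed: 4+3 = 7 for Pham, 2 for Ahmed — Pham by 7–2.
Each candidate has at least one pairwise win (Zhou beats Ahmed; Diaz beats Zhou; Gupta beats Zhou; Pham beats Zhou; Ahmed beats Diaz) — no Condorcet loser.

none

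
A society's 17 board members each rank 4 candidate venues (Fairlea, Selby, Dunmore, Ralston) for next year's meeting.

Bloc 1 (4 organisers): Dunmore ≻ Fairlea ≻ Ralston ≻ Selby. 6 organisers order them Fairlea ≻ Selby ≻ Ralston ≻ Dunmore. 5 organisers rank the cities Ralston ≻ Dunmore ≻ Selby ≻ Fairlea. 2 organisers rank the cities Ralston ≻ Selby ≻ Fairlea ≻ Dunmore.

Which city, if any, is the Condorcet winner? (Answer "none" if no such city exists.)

none

Head-to-head results (17 organisers):
Fairlea vs Selby: 4+6 = 10 for Fairlea, 7 for Selby — Fairlea by 10–7.
Fairlea vs Dunmore: Fairlea is ranked higher on 6+2 = 8 ballots, Dunmore on 9. Dunmore wins 9–8.
Fairlea vs Ralston: Fairlea, 10–7.
Selby–Dunmore: Dunmore 9–8.
Selby–Ralston: Ralston 11–6.
Dunmore vs Ralston: Dunmore is ranked higher on 4 ballots, Ralston on 13. Ralston wins 13–4.
Each city drops at least one matchup (Fairlea loses to Dunmore; Selby loses to Fairlea; Dunmore loses to Ralston; Ralston loses to Fairlea); the cycle Fairlea beats Ralston beats Dunmore beats Fairlea rules out a Condorcet winner.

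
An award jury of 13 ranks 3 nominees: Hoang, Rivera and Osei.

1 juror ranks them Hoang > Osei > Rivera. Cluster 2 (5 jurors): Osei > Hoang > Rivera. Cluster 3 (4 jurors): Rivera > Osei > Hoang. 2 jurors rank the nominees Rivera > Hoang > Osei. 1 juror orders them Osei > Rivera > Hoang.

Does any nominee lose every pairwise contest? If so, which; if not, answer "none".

Hoang

Head-to-head results (13 jurors):
Hoang vs Rivera: Hoang preferred on 1+5 = 6 ballots; Rivera wins 7–6.
Hoang vs Osei: Hoang is ranked higher on 1+2 = 3 ballots, Osei on 10. Osei wins 10–3.
Rivera vs Osei: Rivera preferred on 4+2 = 6 ballots; Osei wins 7–6.
Hoang is beaten in every head-to-head and is the Condorcet loser.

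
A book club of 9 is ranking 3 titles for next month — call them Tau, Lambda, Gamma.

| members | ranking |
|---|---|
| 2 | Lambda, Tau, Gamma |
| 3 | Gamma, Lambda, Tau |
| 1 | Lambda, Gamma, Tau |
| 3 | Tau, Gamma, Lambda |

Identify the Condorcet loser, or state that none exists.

Pairwise majorities:
Tau vs Lambda: Lambda, 6–3.
Tau vs Gamma: Tau preferred on 2+3 = 5 ballots; Tau wins 5–4.
Lambda–Gamma: Gamma 6–3.
No book is winless: Tau beats Gamma; Lambda beats Tau; Gamma beats Lambda. There is no Condorcet loser.

none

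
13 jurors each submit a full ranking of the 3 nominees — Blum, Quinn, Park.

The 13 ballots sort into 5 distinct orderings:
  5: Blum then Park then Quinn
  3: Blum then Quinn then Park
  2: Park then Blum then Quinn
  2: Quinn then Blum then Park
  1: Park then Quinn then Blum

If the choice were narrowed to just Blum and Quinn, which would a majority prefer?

Blum

Ballots ranking Blum above Quinn: 5 + 3 + 2 = 10.
Ballots ranking Quinn above Blum: 13 − 10 = 3.
Blum wins the head-to-head 10–3.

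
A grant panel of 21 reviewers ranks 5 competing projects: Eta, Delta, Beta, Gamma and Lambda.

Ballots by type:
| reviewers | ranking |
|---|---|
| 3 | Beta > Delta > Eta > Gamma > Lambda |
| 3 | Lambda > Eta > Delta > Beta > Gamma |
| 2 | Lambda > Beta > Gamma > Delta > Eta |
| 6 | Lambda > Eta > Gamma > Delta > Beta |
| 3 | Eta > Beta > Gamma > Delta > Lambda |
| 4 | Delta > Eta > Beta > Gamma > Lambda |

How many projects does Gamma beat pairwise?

1

Gamma against each rival (21 reviewers):
Gamma vs Eta: Eta wins 19–2.
Gamma vs Delta: Gamma is ranked higher on 2+6+3 = 11 ballots, Delta on 10. Gamma wins 11–10.
Gamma vs Beta: Beta wins 15–6.
Gamma vs Lambda: 3+3+4 = 10 for Gamma, 11 for Lambda — Lambda by 11–10.
Gamma beats Delta; loses to Eta, Beta, Lambda — 1 pairwise win.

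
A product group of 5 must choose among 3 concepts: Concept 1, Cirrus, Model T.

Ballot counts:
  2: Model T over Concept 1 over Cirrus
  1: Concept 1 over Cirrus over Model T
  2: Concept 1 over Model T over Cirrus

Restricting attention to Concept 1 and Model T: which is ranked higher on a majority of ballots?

Concept 1

Ballots ranking Concept 1 above Model T: 1 + 2 = 3.
Ballots ranking Model T above Concept 1: 5 − 3 = 2.
Concept 1 wins the head-to-head 3–2.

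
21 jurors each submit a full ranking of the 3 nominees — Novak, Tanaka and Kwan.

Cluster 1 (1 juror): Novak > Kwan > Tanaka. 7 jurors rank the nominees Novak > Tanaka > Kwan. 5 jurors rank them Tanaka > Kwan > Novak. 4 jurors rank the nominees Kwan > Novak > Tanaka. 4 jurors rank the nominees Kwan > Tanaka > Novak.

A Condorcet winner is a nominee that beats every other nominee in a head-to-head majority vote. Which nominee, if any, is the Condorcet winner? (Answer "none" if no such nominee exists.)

Head-to-head results (21 jurors):
Novak vs Tanaka: Novak, 12–9.
Novak–Kwan: Kwan 13–8.
Tanaka–Kwan: Tanaka 12–9.
No nominee is unbeaten: Novak loses to Kwan; Tanaka loses to Novak; Kwan loses to Tanaka. In particular Novak → Tanaka → Kwan → Novak is a majority cycle — no Condorcet winner exists.

none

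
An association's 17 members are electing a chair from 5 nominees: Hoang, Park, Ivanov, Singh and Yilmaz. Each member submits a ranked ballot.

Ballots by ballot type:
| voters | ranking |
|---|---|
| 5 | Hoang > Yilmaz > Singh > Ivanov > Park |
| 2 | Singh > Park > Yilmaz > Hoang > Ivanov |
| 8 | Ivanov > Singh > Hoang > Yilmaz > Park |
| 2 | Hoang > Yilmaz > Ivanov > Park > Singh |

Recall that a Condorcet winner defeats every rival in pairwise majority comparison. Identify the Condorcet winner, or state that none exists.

Check each pair by majority over 17 ballots:
Hoang vs Park: 15 to 2, Hoang.
Hoang vs Ivanov: Hoang is ranked higher on 5+2+2 = 9 ballots, Ivanov on 8. Hoang wins 9–8.
Hoang vs Singh: 7 to 10, Singh.
Hoang vs Yilmaz: 5+8+2 = 15 for Hoang, 2 for Yilmaz — Hoang by 15–2.
Park vs Ivanov: Park is ranked higher on 2 ballots, Ivanov on 15. Ivanov wins 15–2.
Park vs Singh: Park preferred on 2 ballots; Singh wins 15–2.
Park vs Yilmaz: Park is ranked higher on 2 ballots, Yilmaz on 15. Yilmaz wins 15–2.
Ivanov vs Singh: Ivanov is ranked higher on 8+2 = 10 ballots, Singh on 7. Ivanov wins 10–7.
Ivanov vs Yilmaz: 8 for Ivanov, 9 for Yilmaz — Yilmaz by 9–8.
Singh vs Yilmaz: 10 to 7, Singh.
Each candidate drops at least one matchup (Hoang loses to Singh; Park loses to Hoang; Ivanov loses to Hoang; Singh loses to Ivanov; Yilmaz loses to Hoang); the cycle Hoang > Ivanov > Singh > Hoang rules out a Condorcet winner.

none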